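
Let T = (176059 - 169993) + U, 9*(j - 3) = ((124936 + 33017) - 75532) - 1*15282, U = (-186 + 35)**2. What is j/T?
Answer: 67166/259803 ≈ 0.25853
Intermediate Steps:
U = 22801 (U = (-151)**2 = 22801)
j = 67166/9 (j = 3 + (((124936 + 33017) - 75532) - 1*15282)/9 = 3 + ((157953 - 75532) - 15282)/9 = 3 + (82421 - 15282)/9 = 3 + (1/9)*67139 = 3 + 67139/9 = 67166/9 ≈ 7462.9)
T = 28867 (T = (176059 - 169993) + 22801 = 6066 + 22801 = 28867)
j/T = (67166/9)/28867 = (67166/9)*(1/28867) = 67166/259803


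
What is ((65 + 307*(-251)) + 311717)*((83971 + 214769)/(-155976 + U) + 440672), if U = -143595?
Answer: 10328858692950900/99857 ≈ 1.0344e+11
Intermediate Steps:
((65 + 307*(-251)) + 311717)*((83971 + 214769)/(-155976 + U) + 440672) = ((65 + 307*(-251)) + 311717)*((83971 + 214769)/(-155976 - 143595) + 440672) = ((65 - 77057) + 311717)*(298740/(-299571) + 440672) = (-76992 + 311717)*(298740*(-1/299571) + 440672) = 234725*(-99580/99857 + 440672) = 234725*(44004084324/99857) = 10328858692950900/99857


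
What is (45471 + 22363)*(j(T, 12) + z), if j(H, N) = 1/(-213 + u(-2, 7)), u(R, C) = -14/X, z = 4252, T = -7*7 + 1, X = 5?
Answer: 23939677854/83 ≈ 2.8843e+8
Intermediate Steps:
T = -48 (T = -49 + 1 = -48)
u(R, C) = -14/5
j(H, N) = -5/1079 (j(H, N) = 1/(-213 - 14/5) = 1/(-1079/5) = -5/1079)
(45471 + 22363)*(j(T, 12) + z) = (45471 + 22363)*(-5/1079 + 4252) = 67834*(4587903/1079) = 23939677854/83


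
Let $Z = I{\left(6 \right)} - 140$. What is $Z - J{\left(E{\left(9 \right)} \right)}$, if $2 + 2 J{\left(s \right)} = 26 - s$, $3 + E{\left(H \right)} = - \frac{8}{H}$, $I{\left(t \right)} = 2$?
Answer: $- \frac{2735}{18} \approx -151.94$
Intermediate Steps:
$E{\left(H \right)} = -3 - \frac{8}{H}$
$J{\left(s \right)} = 12 - \frac{s}{2}$ ($J{\left(s \right)} = -1 + \frac{26 - s}{2} = -1 - \left(-13 + \frac{s}{2}\right) = 12 - \frac{s}{2}$)
$Z = -138$ ($Z = 2 - 140 = -138$)
$Z - J{\left(E{\left(9 \right)} \right)} = -138 - \left(12 - \frac{-3 - \frac{8}{9}}{2}\right) = -138 - \left(12 - - \frac{35}{18}\right) = -138 - \left(12 + \frac{35}{18}\right) = -138 - \frac{251}{18} = - \frac{2735}{18}$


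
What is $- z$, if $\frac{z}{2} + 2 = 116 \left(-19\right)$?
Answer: $4412$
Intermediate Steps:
$z = -4412$ ($z = -4 + 2 \cdot 116 \left(-19\right) = -4 + 2 \left(-2204\right) = -4 - 4408 = -4412$)
$- z = \left(-1\right) \left(-4412\right) = 4412$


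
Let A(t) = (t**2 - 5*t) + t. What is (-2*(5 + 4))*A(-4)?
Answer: -576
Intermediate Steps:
A(t) = t**2 - 4*t
(-2*(5 + 4))*A(-4) = (-2*(5 + 4))*(-4*(-4 - 4)) = (-2*9)*(-4*(-8)) = -18*32 = -576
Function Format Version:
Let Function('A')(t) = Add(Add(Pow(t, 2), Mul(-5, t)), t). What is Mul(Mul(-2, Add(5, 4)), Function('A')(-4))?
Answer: -576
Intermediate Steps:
Function('A')(t) = Add(Pow(t, 2), Mul(-4, t))
Mul(Mul(-2, Add(5, 4)), Function('A')(-4)) = Mul(Mul(-2, Add(5, 4)), Mul(-4, Add(-4, -4))) = Mul(Mul(-2, 9), Mul(-4, -8)) = Mul(-18, 32) = -576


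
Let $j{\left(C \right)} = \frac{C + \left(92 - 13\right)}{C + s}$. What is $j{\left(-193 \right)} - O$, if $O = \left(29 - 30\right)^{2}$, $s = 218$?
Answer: $- \frac{139}{25} \approx -5.56$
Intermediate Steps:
$j{\left(C \right)} = \frac{79 + C}{218 + C}$ ($j{\left(C \right)} = \frac{C + \left(92 - 13\right)}{C + 218} = \frac{C + \left(92 - 13\right)}{218 + C} = \frac{C + 79}{218 + C} = \frac{79 + C}{218 + C}$)
$O = 1$ ($O = \left(-1\right)^{2} = 1$)
$j{\left(-193 \right)} - O = \frac{79 - 193}{218 - 193} - 1 = \frac{1}{25} \left(-114\right) - 1 = - \frac{114}{25} - 1 = - \frac{139}{25}$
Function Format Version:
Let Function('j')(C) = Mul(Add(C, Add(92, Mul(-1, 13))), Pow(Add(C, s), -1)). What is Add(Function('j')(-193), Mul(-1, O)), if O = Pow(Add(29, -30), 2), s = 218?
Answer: Rational(-139, 25) ≈ -5.5600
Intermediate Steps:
Function('j')(C) = Mul(Pow(Add(218, C), -1), Add(79, C)) (Function('j')(C) = Mul(Add(C, Add(92, Mul(-1, 13))), Pow(Add(C, 218), -1)) = Mul(Add(C, Add(92, -13)), Pow(Add(218, C), -1)) = Mul(Add(C, 79), Pow(Add(218, C), -1)) = Mul(Add(79, C), Pow(Add(218, C), -1)) = Mul(Pow(Add(218, C), -1), Add(79, C)))
O = 1 (O = Pow(-1, 2) = 1)
Add(Function('j')(-193), Mul(-1, O)) = Add(Mul(Pow(Add(218, -193), -1), Add(79, -193)), Mul(-1, 1)) = Add(Mul(Pow(25, -1), -114), -1) = Add(Mul(Rational(1, 25), -114), -1) = Add(Rational(-114, 25), -1) = Rational(-139, 25)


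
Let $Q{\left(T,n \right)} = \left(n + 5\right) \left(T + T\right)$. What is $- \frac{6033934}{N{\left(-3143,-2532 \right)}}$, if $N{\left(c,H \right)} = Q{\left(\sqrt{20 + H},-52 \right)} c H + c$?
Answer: $\frac{6033934}{447246680591824967} - \frac{5744498253888 i \sqrt{157}}{447246680591824967} \approx 1.3491 \cdot 10^{-11} - 0.00016094 i$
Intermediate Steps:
$Q{\left(T,n \right)} = 2 T \left(5 + n\right)$ ($Q{\left(T,n \right)} = \left(5 + n\right) 2 T = 2 T \left(5 + n\right)$)
$N{\left(c,H \right)} = c - 94 H c \sqrt{20 + H}$ ($N{\left(c,H \right)} = 2 \sqrt{20 + H} \left(5 - 52\right) c H + c = 2 \sqrt{20 + H} \left(-47\right) c H + c = - 94 \sqrt{20 + H} c H + c = - 94 c \sqrt{20 + H} H + c = - 94 H c \sqrt{20 + H} + c = c - 94 H c \sqrt{20 + H}$)
$- \frac{6033934}{N{\left(-3143,-2532 \right)}} = - \frac{6033934}{\left(-3143\right) \left(1 - - 238008 \sqrt{20 - 2532}\right)} = - \frac{6033934}{\left(-3143\right) \left(1 - - 238008 \sqrt{-2512}\right)} = - \frac{6033934}{\left(-3143\right) \left(1 - - 238008 \cdot 4 i \sqrt{157}\right)} = - \frac{6033934}{\left(-3143\right) \left(1 + 952032 i \sqrt{157}\right)} = - \frac{6033934}{-3143 - 2992236576 i \sqrt{157}}$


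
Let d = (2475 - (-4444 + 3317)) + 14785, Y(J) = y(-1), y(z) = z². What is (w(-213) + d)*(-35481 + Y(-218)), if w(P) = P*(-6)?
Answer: -697714200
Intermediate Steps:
Y(J) = 1 (Y(J) = (-1)² = 1)
d = 18387 (d = (2475 - 1*(-1127)) + 14785 = (2475 + 1127) + 14785 = 3602 + 14785 = 18387)
w(P) = -6*P
(w(-213) + d)*(-35481 + Y(-218)) = (-6*(-213) + 18387)*(-35481 + 1) = (1278 + 18387)*(-35480) = 19665*(-35480) = -697714200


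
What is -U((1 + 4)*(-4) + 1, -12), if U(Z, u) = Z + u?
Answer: 31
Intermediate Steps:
-U((1 + 4)*(-4) + 1, -12) = -(((1 + 4)*(-4) + 1) - 12) = -((5*(-4) + 1) - 12) = -((-20 + 1) - 12) = -(-19 - 12) = -1*(-31) = 31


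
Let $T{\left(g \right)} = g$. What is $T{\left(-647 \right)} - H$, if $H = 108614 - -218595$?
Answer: $-327856$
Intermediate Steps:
$H = 327209$ ($H = 108614 + 218595 = 327209$)
$T{\left(-647 \right)} - H = -647 - 327209 = -327856$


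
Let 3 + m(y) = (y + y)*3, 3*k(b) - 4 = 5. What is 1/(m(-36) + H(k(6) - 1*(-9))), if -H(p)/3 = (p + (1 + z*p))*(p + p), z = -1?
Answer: -1/291 ≈ -0.0034364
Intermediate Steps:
k(b) = 3 (k(b) = 4/3 + (⅓)*5 = 4/3 + 5/3 = 3)
m(y) = -3 + 6*y (m(y) = -3 + (y + y)*3 = -3 + (2*y)*3 = -3 + 6*y)
H(p) = -6*p (H(p) = -3*(p + (1 - p))*(p + p) = -3*2*p = -6*p)
1/(m(-36) + H(k(6) - 1*(-9))) = 1/((-3 + 6*(-36)) - 6*(3 - 1*(-9))) = 1/((-3 - 216) - 6*(3 + 9)) = 1/(-219 - 6*12) = 1/(-219 - 72) = 1/(-291) = -1/291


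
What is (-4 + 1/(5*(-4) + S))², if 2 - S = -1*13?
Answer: 441/25 ≈ 17.640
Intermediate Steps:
S = 15 (S = 2 - (-1)*13 = 2 - 1*(-13) = 2 + 13 = 15)
(-4 + 1/(5*(-4) + S))² = (-4 + 1/(5*(-4) + 15))² = (-4 + 1/(-20 + 15))² = (-4 + 1/(-5))² = (-4 - ⅕)² = (-21/5)² = 441/25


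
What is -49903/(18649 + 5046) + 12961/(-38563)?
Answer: -318788612/130535755 ≈ -2.4422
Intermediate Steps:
-49903/(18649 + 5046) + 12961/(-38563) = -49903/23695 + 12961*(-1/38563) = -49903*1/23695 - 12961/38563 = -7129/3385 - 12961/38563 = -318788612/130535755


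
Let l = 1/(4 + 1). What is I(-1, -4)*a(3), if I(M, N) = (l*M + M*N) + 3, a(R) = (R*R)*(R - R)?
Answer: 0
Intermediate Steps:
l = ⅕ (l = 1/5 = ⅕ ≈ 0.20000)
a(R) = 0 (a(R) = R²*0 = 0)
I(M, N) = 3 + M/5 + M*N (I(M, N) = (M/5 + M*N) + 3 = 3 + M/5 + M*N)
I(-1, -4)*a(3) = (3 + (⅕)*(-1) - 1*(-4))*0 = (3 - ⅕ + 4)*0 = (34/5)*0 = 0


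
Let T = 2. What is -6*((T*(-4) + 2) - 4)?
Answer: 60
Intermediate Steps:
-6*((T*(-4) + 2) - 4) = -6*((2*(-4) + 2) - 4) = -6*((-8 + 2) - 4) = -6*(-6 - 4) = -6*(-10) = 60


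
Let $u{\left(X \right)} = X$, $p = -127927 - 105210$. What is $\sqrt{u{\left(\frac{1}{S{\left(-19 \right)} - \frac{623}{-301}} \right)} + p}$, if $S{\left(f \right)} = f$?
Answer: $\frac{i \sqrt{30889727778}}{364} \approx 482.84 i$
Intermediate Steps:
$p = -233137$ ($p = -127927 - 105210 = -233137$)
$\sqrt{u{\left(\frac{1}{S{\left(-19 \right)} - \frac{623}{-301}} \right)} + p} = \sqrt{\frac{1}{-19 - \frac{623}{-301}} - 233137} = \sqrt{\frac{1}{-19 - - \frac{89}{43}} - 233137} = \sqrt{\frac{1}{-19 + \frac{89}{43}} - 233137} = \sqrt{\frac{1}{- \frac{728}{43}} - 233137} = \sqrt{- \frac{43}{728} - 233137} = \sqrt{- \frac{169723779}{728}} = \frac{i \sqrt{30889727778}}{364}$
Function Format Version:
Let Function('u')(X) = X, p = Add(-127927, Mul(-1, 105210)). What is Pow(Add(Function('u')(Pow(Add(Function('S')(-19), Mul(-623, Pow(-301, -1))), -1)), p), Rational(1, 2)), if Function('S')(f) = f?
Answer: Mul(Rational(1, 364), I, Pow(30889727778, Rational(1, 2))) ≈ Mul(482.84, I)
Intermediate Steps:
p = -233137 (p = Add(-127927, -105210) = -233137)
Pow(Add(Function('u')(Pow(Add(Function('S')(-19), Mul(-623, Pow(-301, -1))), -1)), p), Rational(1, 2)) = Pow(Add(Pow(Add(-19, Mul(-623, Pow(-301, -1))), -1), -233137), Rational(1, 2)) = Pow(Add(Pow(Add(-19, Mul(-623, Rational(-1, 301))), -1), -233137), Rational(1, 2)) = Pow(Add(Pow(Add(-19, Rational(89, 43)), -1), -233137), Rational(1, 2)) = Pow(Add(Pow(Rational(-728, 43), -1), -233137), Rational(1, 2)) = Pow(Add(Rational(-43, 728), -233137), Rational(1, 2)) = Pow(Rational(-169723779, 728), Rational(1, 2)) = Mul(Rational(1, 364), I, Pow(30889727778, Rational(1, 2)))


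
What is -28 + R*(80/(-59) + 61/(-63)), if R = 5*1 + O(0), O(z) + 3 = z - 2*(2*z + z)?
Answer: -121354/3717 ≈ -32.648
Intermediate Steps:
O(z) = -3 - 5*z (O(z) = -3 + (z - 2*(2*z + z)) = -3 + (z - 6*z) = -3 - 5*z)
R = 2 (R = 5*1 + (-3 - 5*0) = 5 + (-3 + 0) = 5 - 3 = 2)
-28 + R*(80/(-59) + 61/(-63)) = -28 + 2*(80/(-59) + 61/(-63)) = -28 + 2*(80*(-1/59) + 61*(-1/63)) = -28 + 2*(-80/59 - 61/63) = -28 + 2*(-8639/3717) = -28 - 17278/3717 = -121354/3717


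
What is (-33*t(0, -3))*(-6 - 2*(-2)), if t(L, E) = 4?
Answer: 264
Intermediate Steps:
(-33*t(0, -3))*(-6 - 2*(-2)) = (-33*4)*(-6 - 2*(-2)) = -132*(-6 - 1*(-4)) = -132*(-6 + 4) = -132*(-2) = 264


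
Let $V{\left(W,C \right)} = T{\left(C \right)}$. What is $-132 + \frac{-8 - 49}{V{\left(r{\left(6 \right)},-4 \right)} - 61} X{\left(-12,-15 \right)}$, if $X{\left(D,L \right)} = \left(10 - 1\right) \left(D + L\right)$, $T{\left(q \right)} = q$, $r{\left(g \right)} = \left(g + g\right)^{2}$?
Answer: $- \frac{22431}{65} \approx -345.09$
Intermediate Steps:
$r{\left(g \right)} = 4 g^{2}$ ($r{\left(g \right)} = \left(2 g\right)^{2} = 4 g^{2}$)
$X{\left(D,L \right)} = 9 D + 9 L$ ($X{\left(D,L \right)} = 9 \left(D + L\right) = 9 D + 9 L$)
$V{\left(W,C \right)} = C$
$-132 + \frac{-8 - 49}{V{\left(r{\left(6 \right)},-4 \right)} - 61} X{\left(-12,-15 \right)} = -132 + \frac{-8 - 49}{-4 - 61} \left(9 \left(-12\right) + 9 \left(-15\right)\right) = -132 + - \frac{57}{-65} \left(-108 - 135\right) = -132 + \left(-57\right) \left(- \frac{1}{65}\right) \left(-243\right) = -132 + \frac{57}{65} \left(-243\right) = -132 - \frac{13851}{65} = - \frac{22431}{65}$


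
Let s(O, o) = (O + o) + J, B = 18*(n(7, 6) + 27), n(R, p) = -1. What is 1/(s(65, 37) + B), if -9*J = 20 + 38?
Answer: 9/5072 ≈ 0.0017744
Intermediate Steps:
J = -58/9 (J = -(20 + 38)/9 = -1/9*58 = -58/9 ≈ -6.4444)
B = 468 (B = 18*(-1 + 27) = 18*26 = 468)
s(O, o) = -58/9 + O + o (s(O, o) = (O + o) - 58/9 = -58/9 + O + o)
1/(s(65, 37) + B) = 1/((-58/9 + 65 + 37) + 468) = 1/(860/9 + 468) = 1/(5072/9) = 9/5072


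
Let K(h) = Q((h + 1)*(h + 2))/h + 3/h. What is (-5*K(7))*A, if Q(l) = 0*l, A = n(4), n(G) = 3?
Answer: -45/7 ≈ -6.4286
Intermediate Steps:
A = 3
Q(l) = 0
K(h) = 3/h (K(h) = 0/h + 3/h = 0 + 3/h = 3/h)
(-5*K(7))*A = -15/7*3 = -45/7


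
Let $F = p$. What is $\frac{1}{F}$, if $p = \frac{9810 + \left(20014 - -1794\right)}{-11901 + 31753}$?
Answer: $\frac{9926}{15809} \approx 0.62787$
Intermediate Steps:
$p = \frac{15809}{9926}$ ($p = \frac{9810 + \left(20014 + 1794\right)}{19852} = \left(9810 + 21808\right) \frac{1}{19852} = 31618 \cdot \frac{1}{19852} = \frac{15809}{9926} \approx 1.5927$)
$F = \frac{15809}{9926} \approx 1.5927$
$\frac{1}{F} = \frac{1}{\frac{15809}{9926}} = \frac{9926}{15809}$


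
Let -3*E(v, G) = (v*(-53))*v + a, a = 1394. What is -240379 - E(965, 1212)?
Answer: -16691556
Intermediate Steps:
E(v, G) = -1394/3 + 53*v**2/3 (E(v, G) = -((v*(-53))*v + 1394)/3 = -((-53*v)*v + 1394)/3 = -(-53*v**2 + 1394)/3 = -(1394 - 53*v**2)/3 = -1394/3 + 53*v**2/3)
-240379 - E(965, 1212) = -240379 - (-1394/3 + (53/3)*965**2) = -240379 - (-1394/3 + (53/3)*931225) = -240379 - (-1394/3 + 49354925/3) = -240379 - 1*16451177 = -240379 - 16451177 = -16691556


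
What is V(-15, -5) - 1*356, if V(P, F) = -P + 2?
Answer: -339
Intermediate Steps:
V(P, F) = 2 - P
V(-15, -5) - 1*356 = (2 - 1*(-15)) - 1*356 = (2 + 15) - 356 = 17 - 356 = -339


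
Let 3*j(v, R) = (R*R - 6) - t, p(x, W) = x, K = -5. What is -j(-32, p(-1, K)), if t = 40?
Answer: 15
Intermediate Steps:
j(v, R) = -46/3 + R²/3 (j(v, R) = ((R*R - 6) - 1*40)/3 = ((R² - 6) - 40)/3 = ((-6 + R²) - 40)/3 = (-46 + R²)/3 = -46/3 + R²/3)
-j(-32, p(-1, K)) = -(-46/3 + (⅓)*(-1)²) = -(-46/3 + (⅓)*1) = -(-46/3 + ⅓) = -1*(-15) = 15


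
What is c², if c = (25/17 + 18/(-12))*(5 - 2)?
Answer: 9/1156 ≈ 0.0077855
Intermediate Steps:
c = -3/34 (c = (25*(1/17) + 18*(-1/12))*3 = (25/17 - 3/2)*3 = -1/34*3 = -3/34 ≈ -0.088235)
c² = (-3/34)² = 9/1156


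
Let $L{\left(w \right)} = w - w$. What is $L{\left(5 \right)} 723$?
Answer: $0$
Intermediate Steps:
$L{\left(w \right)} = 0$
$L{\left(5 \right)} 723 = 0 \cdot 723 = 0$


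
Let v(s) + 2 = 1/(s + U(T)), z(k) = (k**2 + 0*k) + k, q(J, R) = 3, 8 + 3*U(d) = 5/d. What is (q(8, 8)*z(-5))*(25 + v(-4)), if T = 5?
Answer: 26040/19 ≈ 1370.5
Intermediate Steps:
U(d) = -8/3 + 5/(3*d) (U(d) = -8/3 + (5/d)/3 = -8/3 + 5/(3*d))
z(k) = k + k**2 (z(k) = (k**2 + 0) + k = k**2 + k = k + k**2)
v(s) = -2 + 1/(-7/3 + s) (v(s) = -2 + 1/(s + (1/3)*(5 - 8*5)/5) = -2 + 1/(s + (1/3)*(1/5)*(5 - 40)) = -2 + 1/(s + (1/3)*(1/5)*(-35)) = -2 + 1/(s - 7/3) = -2 + 1/(-7/3 + s))
(q(8, 8)*z(-5))*(25 + v(-4)) = (3*(-5*(1 - 5)))*(25 + (17 - 6*(-4))/(-7 + 3*(-4))) = (3*(-5*(-4)))*(25 + (17 + 24)/(-7 - 12)) = (3*20)*(25 + 41/(-19)) = 60*(25 - 1/19*41) = 60*(25 - 41/19) = 60*(434/19) = 26040/19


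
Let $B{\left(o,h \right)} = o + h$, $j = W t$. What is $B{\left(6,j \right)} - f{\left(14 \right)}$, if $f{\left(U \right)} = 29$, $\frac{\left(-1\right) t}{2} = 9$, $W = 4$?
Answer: $-95$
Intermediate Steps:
$t = -18$ ($t = \left(-2\right) 9 = -18$)
$j = -72$ ($j = 4 \left(-18\right) = -72$)
$B{\left(o,h \right)} = h + o$
$B{\left(6,j \right)} - f{\left(14 \right)} = \left(-72 + 6\right) - 29 = -66 - 29 = -95$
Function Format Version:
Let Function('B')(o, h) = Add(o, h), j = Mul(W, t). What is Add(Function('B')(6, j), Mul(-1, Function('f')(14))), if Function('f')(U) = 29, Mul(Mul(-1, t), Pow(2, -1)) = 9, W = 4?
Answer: -95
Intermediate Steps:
t = -18 (t = Mul(-2, 9) = -18)
j = -72 (j = Mul(4, -18) = -72)
Function('B')(o, h) = Add(h, o)
Add(Function('B')(6, j), Mul(-1, Function('f')(14))) = Add(Add(-72, 6), Mul(-1, 29)) = Add(-66, -29) = -95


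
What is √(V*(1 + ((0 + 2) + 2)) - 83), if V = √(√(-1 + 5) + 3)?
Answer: √(-83 + 5*√5) ≈ 8.4746*I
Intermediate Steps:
V = √5 (V = √(√4 + 3) = √(2 + 3) = √5 ≈ 2.2361)
√(V*(1 + ((0 + 2) + 2)) - 83) = √(√5*(1 + ((0 + 2) + 2)) - 83) = √(√5*(1 + (2 + 2)) - 83) = √(√5*(1 + 4) - 83) = √(√5*5 - 83) = √(5*√5 - 83) = √(-83 + 5*√5)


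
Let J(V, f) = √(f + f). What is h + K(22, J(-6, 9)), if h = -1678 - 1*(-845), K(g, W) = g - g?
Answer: -833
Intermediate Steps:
J(V, f) = √2*√f (J(V, f) = √(2*f) = √2*√f)
K(g, W) = 0
h = -833 (h = -1678 + 845 = -833)
h + K(22, J(-6, 9)) = -833 + 0 = -833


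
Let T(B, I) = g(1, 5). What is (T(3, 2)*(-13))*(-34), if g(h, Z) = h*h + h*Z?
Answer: 2652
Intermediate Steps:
g(h, Z) = h**2 + Z*h
T(B, I) = 6 (T(B, I) = 1*(5 + 1) = 1*6 = 6)
(T(3, 2)*(-13))*(-34) = (6*(-13))*(-34) = -78*(-34) = 2652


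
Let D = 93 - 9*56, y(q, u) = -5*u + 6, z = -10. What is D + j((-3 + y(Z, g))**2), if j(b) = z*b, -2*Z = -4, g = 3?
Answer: -1851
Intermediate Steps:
Z = 2 (Z = -1/2*(-4) = 2)
y(q, u) = 6 - 5*u
D = -411 (D = 93 - 504 = -411)
j(b) = -10*b
D + j((-3 + y(Z, g))**2) = -411 - 10*(-3 + (6 - 5*3))**2 = -411 - 10*(-3 + (6 - 15))**2 = -411 - 10*(-3 - 9)**2 = -411 - 10*(-12)**2 = -411 - 10*144 = -411 - 1440 = -1851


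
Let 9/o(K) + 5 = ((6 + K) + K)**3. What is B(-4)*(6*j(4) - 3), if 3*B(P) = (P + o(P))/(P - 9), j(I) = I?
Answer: 427/169 ≈ 2.5266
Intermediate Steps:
o(K) = 9/(-5 + (6 + 2*K)**3) (o(K) = 9/(-5 + ((6 + K) + K)**3) = 9/(-5 + (6 + 2*K)**3))
B(P) = (P + 9/(-5 + 8*(3 + P)**3))/(3*(-9 + P)) (B(P) = ((P + 9/(-5 + 8*(3 + P)**3))/(P - 9))/3 = ((P + 9/(-5 + 8*(3 + P)**3))/(-9 + P))/3 = (P + 9/(-5 + 8*(3 + P)**3))/(3*(-9 + P)))
B(-4)*(6*j(4) - 3) = ((9 - 4*(-5 + 8*(3 - 4)**3))/(3*(-9 - 4)*(-5 + 8*(3 - 4)**3)))*(6*4 - 3) = ((1/3)*(9 - 4*(-5 + 8*(-1)**3))/(-13*(-5 + 8*(-1)**3)))*(24 - 3) = ((1/3)*(-1/13)*(9 - 4*(-5 + 8*(-1)))/(-5 + 8*(-1)))*21 = ((1/3)*(-1/13)*(9 - 4*(-5 - 8))/(-5 - 8))*21 = ((1/3)*(-1/13)*(9 - 4*(-13))/(-13))*21 = ((1/3)*(-1/13)*(-1/13)*(9 + 52))*21 = ((1/3)*(-1/13)*(-1/13)*61)*21 = (61/507)*21 = 427/169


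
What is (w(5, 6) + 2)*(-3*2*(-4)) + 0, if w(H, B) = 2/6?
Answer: 56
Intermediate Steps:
w(H, B) = ⅓ (w(H, B) = (⅙)*2 = ⅓)
(w(5, 6) + 2)*(-3*2*(-4)) + 0 = (⅓ + 2)*(-3*2*(-4)) + 0 = 7*(-6*(-4))/3 + 0 = (7/3)*24 + 0 = 56 + 0 = 56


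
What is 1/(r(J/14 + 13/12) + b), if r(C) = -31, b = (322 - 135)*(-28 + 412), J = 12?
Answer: 1/71777 ≈ 1.3932e-5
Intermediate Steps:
b = 71808 (b = 187*384 = 71808)
1/(r(J/14 + 13/12) + b) = 1/(-31 + 71808) = 1/71777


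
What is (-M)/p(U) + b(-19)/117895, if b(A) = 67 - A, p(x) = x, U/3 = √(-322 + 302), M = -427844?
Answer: 86/117895 - 213922*I*√5/15 ≈ 0.00072946 - 31890.0*I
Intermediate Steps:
U = 6*I*√5 (U = 3*√(-322 + 302) = 3*√(-20) = 3*(2*I*√5) = 6*I*√5 ≈ 13.416*I)
(-M)/p(U) + b(-19)/117895 = (-1*(-427844))/((6*I*√5)) + (67 - 1*(-19))/117895 = 427844*(-I*√5/30) + (67 + 19)*(1/117895) = -213922*I*√5/15 + 86*(1/117895) = -213922*I*√5/15 + 86/117895 = 86/117895 - 213922*I*√5/15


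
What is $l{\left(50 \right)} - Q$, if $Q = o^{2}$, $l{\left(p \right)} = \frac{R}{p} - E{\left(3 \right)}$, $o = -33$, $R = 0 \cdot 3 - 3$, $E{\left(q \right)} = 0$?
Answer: $- \frac{54453}{50} \approx -1089.1$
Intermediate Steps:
$R = -3$ ($R = 0 - 3 = -3$)
$l{\left(p \right)} = - \frac{3}{p}$ ($l{\left(p \right)} = - \frac{3}{p} - 0 = - \frac{3}{p} + 0 = - \frac{3}{p}$)
$Q = 1089$ ($Q = \left(-33\right)^{2} = 1089$)
$l{\left(50 \right)} - Q = - \frac{3}{50} - 1089 = - \frac{54453}{50}$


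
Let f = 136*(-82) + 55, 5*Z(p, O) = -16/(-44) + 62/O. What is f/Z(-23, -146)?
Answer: 44554455/49 ≈ 9.0928e+5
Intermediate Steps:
Z(p, O) = 4/55 + 62/(5*O) (Z(p, O) = (-16/(-44) + 62/O)/5 = (-16*(-1/44) + 62/O)/5 = (4/11 + 62/O)/5 = 4/55 + 62/(5*O))
f = -11097 (f = -11152 + 55 = -11097)
f/Z(-23, -146) = -11097*(-4015/(341 + 2*(-146))) = -11097*(-4015/(341 - 292)) = -11097/((2/55)*(-1/146)*49) = -11097/(-49/4015) = -11097*(-4015/49) = 44554455/49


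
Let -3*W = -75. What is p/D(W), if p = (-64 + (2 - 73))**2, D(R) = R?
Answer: 729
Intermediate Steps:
W = 25 (W = -1/3*(-75) = 25)
p = 18225 (p = (-64 - 71)**2 = (-135)**2 = 18225)
p/D(W) = 18225/25 = 18225*(1/25) = 729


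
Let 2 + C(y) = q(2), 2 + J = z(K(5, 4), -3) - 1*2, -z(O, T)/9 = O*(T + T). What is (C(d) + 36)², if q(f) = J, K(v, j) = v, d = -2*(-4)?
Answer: 90000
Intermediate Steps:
d = 8
z(O, T) = -18*O*T (z(O, T) = -9*O*(T + T) = -9*O*2*T = -18*O*T)
J = 266 (J = -2 + (-18*5*(-3) - 1*2) = -2 + (270 - 2) = -2 + 268 = 266)
q(f) = 266
C(y) = 264 (C(y) = -2 + 266 = 264)
(C(d) + 36)² = (264 + 36)² = 300² = 90000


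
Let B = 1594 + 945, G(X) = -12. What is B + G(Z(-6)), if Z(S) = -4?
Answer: 2527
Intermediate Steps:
B = 2539
B + G(Z(-6)) = 2539 - 12 = 2527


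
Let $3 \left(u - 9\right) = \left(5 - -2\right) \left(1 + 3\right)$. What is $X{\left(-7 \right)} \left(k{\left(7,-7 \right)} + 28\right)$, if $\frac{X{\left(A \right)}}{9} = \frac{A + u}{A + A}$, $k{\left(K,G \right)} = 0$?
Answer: $-204$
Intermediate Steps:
$u = \frac{55}{3}$ ($u = 9 + \frac{\left(5 - -2\right) \left(1 + 3\right)}{3} = 9 + \frac{\left(5 + 2\right) 4}{3} = 9 + \frac{7 \cdot 4}{3} = 9 + \frac{1}{3} \cdot 28 = 9 + \frac{28}{3} = \frac{55}{3} \approx 18.333$)
$X{\left(A \right)} = \frac{9 \left(\frac{55}{3} + A\right)}{2 A}$ ($X{\left(A \right)} = 9 \frac{A + \frac{55}{3}}{A + A} = 9 \frac{\frac{55}{3} + A}{2 A} = \frac{9 \left(\frac{55}{3} + A\right)}{2 A}$)
$X{\left(-7 \right)} \left(k{\left(7,-7 \right)} + 28\right) = \frac{3 \left(55 + 3 \left(-7\right)\right)}{2 \left(-7\right)} \left(0 + 28\right) = \frac{3}{2} \left(- \frac{1}{7}\right) \left(55 - 21\right) 28 = \frac{3}{2} \left(- \frac{1}{7}\right) 34 \cdot 28 = \left(- \frac{51}{7}\right) 28 = -204$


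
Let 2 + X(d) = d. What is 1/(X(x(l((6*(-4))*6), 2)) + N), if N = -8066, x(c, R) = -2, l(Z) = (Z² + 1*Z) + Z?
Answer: -1/8070 ≈ -0.00012392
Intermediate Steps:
l(Z) = Z² + 2*Z (l(Z) = (Z² + Z) + Z = (Z + Z²) + Z = Z² + 2*Z)
X(d) = -2 + d
1/(X(x(l((6*(-4))*6), 2)) + N) = 1/((-2 - 2) - 8066) = 1/(-4 - 8066) = 1/(-8070) = -1/8070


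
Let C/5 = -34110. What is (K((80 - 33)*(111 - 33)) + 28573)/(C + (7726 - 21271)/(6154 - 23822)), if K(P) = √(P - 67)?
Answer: -72118252/430466265 - 2524*√3599/430466265 ≈ -0.16789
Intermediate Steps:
K(P) = √(-67 + P)
C = -170550 (C = 5*(-34110) = -170550)
(K((80 - 33)*(111 - 33)) + 28573)/(C + (7726 - 21271)/(6154 - 23822)) = (√(-67 + (80 - 33)*(111 - 33)) + 28573)/(-170550 + (7726 - 21271)/(6154 - 23822)) = (√(-67 + 47*78) + 28573)/(-170550 - 13545/(-17668)) = (√(-67 + 3666) + 28573)/(-170550 - 13545*(-1/17668)) = (√3599 + 28573)/(-170550 + 1935/2524) = (28573 + √3599)/(-430466265/2524) = (28573 + √3599)*(-2524/430466265) = -72118252/430466265 - 2524*√3599/430466265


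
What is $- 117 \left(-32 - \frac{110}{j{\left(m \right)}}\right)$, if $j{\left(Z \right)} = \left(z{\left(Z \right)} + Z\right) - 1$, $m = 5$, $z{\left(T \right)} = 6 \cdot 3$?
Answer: $4329$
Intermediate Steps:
$z{\left(T \right)} = 18$
$j{\left(Z \right)} = 17 + Z$ ($j{\left(Z \right)} = \left(18 + Z\right) - 1 = 17 + Z$)
$- 117 \left(-32 - \frac{110}{j{\left(m \right)}}\right) = - 117 \left(-32 - \frac{110}{17 + 5}\right) = - 117 \left(-32 - \frac{110}{22}\right) = - 117 \left(-32 - 5\right) = \left(-117\right) \left(-37\right) = 4329$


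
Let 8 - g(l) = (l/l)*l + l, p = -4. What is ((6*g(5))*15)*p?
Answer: 720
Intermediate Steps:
g(l) = 8 - 2*l (g(l) = 8 - ((l/l)*l + l) = 8 - (1*l + l) = 8 - (l + l) = 8 - 2*l)
((6*g(5))*15)*p = ((6*(8 - 2*5))*15)*(-4) = ((6*(8 - 10))*15)*(-4) = ((6*(-2))*15)*(-4) = -12*15*(-4) = -180*(-4) = 720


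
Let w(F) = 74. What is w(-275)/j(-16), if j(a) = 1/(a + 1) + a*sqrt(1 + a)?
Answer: 1110*I/(-I + 240*sqrt(15)) ≈ -0.0012847 + 1.1942*I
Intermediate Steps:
j(a) = 1/(1 + a) + a*sqrt(1 + a)
w(-275)/j(-16) = 74/(((1 - 16*(1 - 16)**(3/2))/(1 - 16))) = 74/(((1 - (-240)*I*sqrt(15))/(-15))) = 74/((-(1 - (-240)*I*sqrt(15))/15)) = 74/((-(1 + 240*I*sqrt(15))/15)) = 74/(-1/15 - 16*I*sqrt(15))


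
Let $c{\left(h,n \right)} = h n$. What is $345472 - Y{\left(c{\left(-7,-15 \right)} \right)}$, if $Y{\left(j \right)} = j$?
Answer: $345367$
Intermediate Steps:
$345472 - Y{\left(c{\left(-7,-15 \right)} \right)} = 345472 - \left(-7\right) \left(-15\right) = 345472 - 105 = 345367$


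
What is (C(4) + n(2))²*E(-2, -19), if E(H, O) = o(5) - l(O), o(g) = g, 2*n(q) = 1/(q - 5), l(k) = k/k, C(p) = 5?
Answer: 841/9 ≈ 93.444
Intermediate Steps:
l(k) = 1
n(q) = 1/(2*(-5 + q)) (n(q) = 1/(2*(q - 5)) = 1/(2*(-5 + q)))
E(H, O) = 4 (E(H, O) = 5 - 1*1 = 5 - 1 = 4)
(C(4) + n(2))²*E(-2, -19) = (5 + 1/(2*(-5 + 2)))²*4 = (5 + (½)/(-3))²*4 = (5 + (½)*(-⅓))²*4 = (5 - ⅙)²*4 = (29/6)²*4 = (841/36)*4 = 841/9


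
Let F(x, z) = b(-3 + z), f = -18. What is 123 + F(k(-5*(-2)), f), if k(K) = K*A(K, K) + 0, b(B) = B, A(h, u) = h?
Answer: 102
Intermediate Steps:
k(K) = K² (k(K) = K*K + 0 = K² + 0 = K²)
F(x, z) = -3 + z
123 + F(k(-5*(-2)), f) = 123 + (-3 - 18) = 123 - 21 = 102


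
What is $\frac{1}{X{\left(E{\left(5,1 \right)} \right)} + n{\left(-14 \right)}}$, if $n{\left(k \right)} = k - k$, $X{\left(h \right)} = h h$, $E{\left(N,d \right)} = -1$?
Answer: $1$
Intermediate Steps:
$X{\left(h \right)} = h^{2}$
$n{\left(k \right)} = 0$
$\frac{1}{X{\left(E{\left(5,1 \right)} \right)} + n{\left(-14 \right)}} = \frac{1}{\left(-1\right)^{2} + 0} = \frac{1}{1 + 0} = 1^{-1} = 1$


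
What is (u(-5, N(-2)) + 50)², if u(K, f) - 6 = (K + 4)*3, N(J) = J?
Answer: 2809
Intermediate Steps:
u(K, f) = 18 + 3*K (u(K, f) = 6 + (K + 4)*3 = 6 + (4 + K)*3 = 6 + (12 + 3*K) = 18 + 3*K)
(u(-5, N(-2)) + 50)² = ((18 + 3*(-5)) + 50)² = ((18 - 15) + 50)² = (3 + 50)² = 53² = 2809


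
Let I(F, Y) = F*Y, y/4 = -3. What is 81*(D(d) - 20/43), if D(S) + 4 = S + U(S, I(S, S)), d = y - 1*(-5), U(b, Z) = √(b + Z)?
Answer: -39933/43 + 81*√42 ≈ -403.73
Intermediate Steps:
y = -12 (y = 4*(-3) = -12)
U(b, Z) = √(Z + b)
d = -7 (d = -12 - 1*(-5) = -12 + 5 = -7)
D(S) = -4 + S + √(S + S²) (D(S) = -4 + (S + √(S*S + S)) = -4 + (S + √(S² + S)) = -4 + (S + √(S + S²)) = -4 + S + √(S + S²))
81*(D(d) - 20/43) = 81*((-4 - 7 + √(-7*(1 - 7))) - 20/43) = 81*((-4 - 7 + √(-7*(-6))) - 20*1/43) = 81*((-4 - 7 + √42) - 20/43) = 81*((-11 + √42) - 20/43) = 81*(-493/43 + √42) = -39933/43 + 81*√42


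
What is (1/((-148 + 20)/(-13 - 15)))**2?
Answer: 49/1024 ≈ 0.047852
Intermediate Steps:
(1/((-148 + 20)/(-13 - 15)))**2 = (1/(-128/(-28)))**2 = (1/(-128*(-1/28)))**2 = (1/(32/7))**2 = (7/32)**2 = 49/1024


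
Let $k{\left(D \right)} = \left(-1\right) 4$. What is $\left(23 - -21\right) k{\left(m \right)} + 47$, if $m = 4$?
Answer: $-129$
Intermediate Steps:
$k{\left(D \right)} = -4$
$\left(23 - -21\right) k{\left(m \right)} + 47 = \left(23 - -21\right) \left(-4\right) + 47 = \left(23 + 21\right) \left(-4\right) + 47 = 44 \left(-4\right) + 47 = -176 + 47 = -129$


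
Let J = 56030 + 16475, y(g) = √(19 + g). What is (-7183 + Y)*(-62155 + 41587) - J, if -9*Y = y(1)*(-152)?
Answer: 147667439 - 2084224*√5/3 ≈ 1.4611e+8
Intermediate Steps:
Y = 304*√5/9 (Y = -√(19 + 1)*(-152)/9 = -√20*(-152)/9 = -2*√5*(-152)/9 = -(-304)*√5/9 = 304*√5/9 ≈ 75.529)
J = 72505
(-7183 + Y)*(-62155 + 41587) - J = (-7183 + 304*√5/9)*(-62155 + 41587) - 1*72505 = (-7183 + 304*√5/9)*(-20568) - 72505 = (147739944 - 2084224*√5/3) - 72505 = 147667439 - 2084224*√5/3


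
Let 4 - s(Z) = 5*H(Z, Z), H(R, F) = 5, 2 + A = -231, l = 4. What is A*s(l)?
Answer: 4893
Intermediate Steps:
A = -233 (A = -2 - 231 = -233)
s(Z) = -21 (s(Z) = 4 - 5*5 = 4 - 1*25 = 4 - 25 = -21)
A*s(l) = -233*(-21) = 4893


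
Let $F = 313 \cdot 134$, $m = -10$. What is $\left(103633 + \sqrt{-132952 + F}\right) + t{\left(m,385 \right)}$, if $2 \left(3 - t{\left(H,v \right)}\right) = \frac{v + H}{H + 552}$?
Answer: $\frac{112341049}{1084} + i \sqrt{91010} \approx 1.0364 \cdot 10^{5} + 301.68 i$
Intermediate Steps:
$F = 41942$
$t{\left(H,v \right)} = 3 - \frac{H + v}{2 \left(552 + H\right)}$ ($t{\left(H,v \right)} = 3 - \frac{\left(v + H\right) \frac{1}{H + 552}}{2} = 3 - \frac{\left(H + v\right) \frac{1}{552 + H}}{2} = 3 - \frac{\frac{1}{552 + H} \left(H + v\right)}{2} = 3 - \frac{H + v}{2 \left(552 + H\right)}$)
$\left(103633 + \sqrt{-132952 + F}\right) + t{\left(m,385 \right)} = \left(103633 + \sqrt{-132952 + 41942}\right) + \frac{3312 - 385 + 5 \left(-10\right)}{2 \left(552 - 10\right)} = \left(103633 + \sqrt{-91010}\right) + \frac{3312 - 385 - 50}{2 \cdot 542} = \left(103633 + i \sqrt{91010}\right) + \frac{1}{2} \cdot \frac{1}{542} \cdot 2877 = \left(103633 + i \sqrt{91010}\right) + \frac{2877}{1084} = \frac{112341049}{1084} + i \sqrt{91010}$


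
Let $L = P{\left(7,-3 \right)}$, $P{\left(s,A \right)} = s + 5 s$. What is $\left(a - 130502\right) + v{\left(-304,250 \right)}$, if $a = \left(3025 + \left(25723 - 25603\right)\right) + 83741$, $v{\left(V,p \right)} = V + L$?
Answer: $-43878$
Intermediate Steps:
$P{\left(s,A \right)} = 6 s$
$L = 42$ ($L = 6 \cdot 7 = 42$)
$v{\left(V,p \right)} = 42 + V$ ($v{\left(V,p \right)} = V + 42 = 42 + V$)
$a = 86886$ ($a = \left(3025 + \left(25723 - 25603\right)\right) + 83741 = \left(3025 + 120\right) + 83741 = 3145 + 83741 = 86886$)
$\left(a - 130502\right) + v{\left(-304,250 \right)} = \left(86886 - 130502\right) + \left(42 - 304\right) = -43616 - 262 = -43878$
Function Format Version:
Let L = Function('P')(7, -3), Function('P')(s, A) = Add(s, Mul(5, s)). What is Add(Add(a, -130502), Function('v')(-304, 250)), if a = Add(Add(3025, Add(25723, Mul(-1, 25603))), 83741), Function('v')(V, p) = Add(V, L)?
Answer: -43878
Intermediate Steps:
Function('P')(s, A) = Mul(6, s)
L = 42 (L = Mul(6, 7) = 42)
Function('v')(V, p) = Add(42, V) (Function('v')(V, p) = Add(V, 42) = Add(42, V))
a = 86886 (a = Add(Add(3025, Add(25723, -25603)), 83741) = Add(Add(3025, 120), 83741) = Add(3145, 83741) = 86886)
Add(Add(a, -130502), Function('v')(-304, 250)) = Add(Add(86886, -130502), Add(42, -304)) = Add(-43616, -262) = -43878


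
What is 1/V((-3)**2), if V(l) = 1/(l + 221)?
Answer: 230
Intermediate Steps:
V(l) = 1/(221 + l)
1/V((-3)**2) = 1/(1/(221 + (-3)**2)) = 1/(1/(221 + 9)) = 1/(1/230) = 230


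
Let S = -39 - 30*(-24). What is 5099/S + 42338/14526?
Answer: 17150042/1648701 ≈ 10.402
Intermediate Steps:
S = 681 (S = -39 + 720 = 681)
5099/S + 42338/14526 = 5099/681 + 42338/14526 = 5099*(1/681) + 42338*(1/14526) = 5099/681 + 21169/7263 = 17150042/1648701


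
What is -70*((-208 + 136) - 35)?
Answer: 7490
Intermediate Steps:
-70*((-208 + 136) - 35) = -70*(-72 - 35) = -70*(-107) = 7490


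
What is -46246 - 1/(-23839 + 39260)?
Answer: -713159567/15421 ≈ -46246.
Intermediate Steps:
-46246 - 1/(-23839 + 39260) = -46246 - 1/15421 = -713159567/15421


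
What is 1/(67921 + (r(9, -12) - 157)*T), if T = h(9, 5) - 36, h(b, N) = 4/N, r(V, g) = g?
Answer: 5/369349 ≈ 1.3537e-5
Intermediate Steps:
T = -176/5 (T = 4/5 - 36 = 4*(⅕) - 36 = ⅘ - 36 = -176/5 ≈ -35.200)
1/(67921 + (r(9, -12) - 157)*T) = 1/(67921 + (-12 - 157)*(-176/5)) = 1/(67921 - 169*(-176/5)) = 1/(67921 + 29744/5) = 1/(369349/5) = 5/369349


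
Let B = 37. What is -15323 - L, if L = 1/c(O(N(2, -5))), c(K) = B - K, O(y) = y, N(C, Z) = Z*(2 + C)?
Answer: -873412/57 ≈ -15323.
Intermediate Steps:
c(K) = 37 - K
L = 1/57 (L = 1/(37 - (-5)*(2 + 2)) = 1/(37 - (-5)*4) = 1/(37 - 1*(-20)) = 1/(37 + 20) = 1/57 ≈ 0.017544)
-15323 - L = -15323 - 1*1/57 = -15323 - 1/57 = -873412/57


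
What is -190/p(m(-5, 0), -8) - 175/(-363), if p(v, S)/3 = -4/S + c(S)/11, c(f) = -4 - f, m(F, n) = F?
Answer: -8815/121 ≈ -72.851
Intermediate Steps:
p(v, S) = -12/11 - 12/S - 3*S/11 (p(v, S) = 3*(-4/S + (-4 - S)/11) = 3*(-4/S + (-4 - S)*(1/11)) = 3*(-4/S + (-4/11 - S/11)) = 3*(-4/11 - 4/S - S/11) = -12/11 - 12/S - 3*S/11)
-190/p(m(-5, 0), -8) - 175/(-363) = -190*(-88/(3*(-44 - 8*(-4 - 1*(-8))))) - 175/(-363) = -190*(-88/(3*(-44 - 8*(-4 + 8)))) - 175*(-1/363) = -190*(-88/(3*(-44 - 8*4))) + 175/363 = -190*(-88/(3*(-44 - 32))) + 175/363 = -190/((3/11)*(-⅛)*(-76)) + 175/363 = -190/57/22 + 175/363 = -190*22/57 + 175/363 = -220/3 + 175/363 = -8815/121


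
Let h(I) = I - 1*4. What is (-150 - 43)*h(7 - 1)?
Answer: -386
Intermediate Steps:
h(I) = -4 + I (h(I) = I - 4 = -4 + I)
(-150 - 43)*h(7 - 1) = (-150 - 43)*(-4 + (7 - 1)) = -193*(-4 + 6) = -193*2 = -386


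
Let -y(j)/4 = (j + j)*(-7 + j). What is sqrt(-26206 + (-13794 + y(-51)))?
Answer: 4*I*sqrt(3979) ≈ 252.32*I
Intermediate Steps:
y(j) = -8*j*(-7 + j) (y(j) = -4*(j + j)*(-7 + j) = -4*2*j*(-7 + j) = -8*j*(-7 + j))
sqrt(-26206 + (-13794 + y(-51))) = sqrt(-26206 + (-13794 + 8*(-51)*(7 - 1*(-51)))) = sqrt(-26206 + (-13794 + 8*(-51)*(7 + 51))) = sqrt(-26206 + (-13794 + 8*(-51)*58)) = sqrt(-26206 + (-13794 - 23664)) = sqrt(-26206 - 37458) = sqrt(-63664) = 4*I*sqrt(3979)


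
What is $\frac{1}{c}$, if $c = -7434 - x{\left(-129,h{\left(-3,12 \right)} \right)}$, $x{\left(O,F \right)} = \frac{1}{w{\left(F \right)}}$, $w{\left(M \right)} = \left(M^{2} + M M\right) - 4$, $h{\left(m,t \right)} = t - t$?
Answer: $- \frac{4}{29735} \approx -0.00013452$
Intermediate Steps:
$h{\left(m,t \right)} = 0$
$w{\left(M \right)} = -4 + 2 M^{2}$ ($w{\left(M \right)} = \left(M^{2} + M^{2}\right) - 4 = 2 M^{2} - 4 = -4 + 2 M^{2}$)
$x{\left(O,F \right)} = \frac{1}{-4 + 2 F^{2}}$
$c = - \frac{29735}{4}$ ($c = -7434 - \frac{1}{2 \left(-2 + 0^{2}\right)} = -7434 - \frac{1}{2 \left(-2 + 0\right)} = -7434 - \frac{1}{2 \left(-2\right)} = -7434 - \frac{1}{2} \left(- \frac{1}{2}\right) = -7434 - - \frac{1}{4} = -7434 + \frac{1}{4} = - \frac{29735}{4} \approx -7433.8$)
$\frac{1}{c} = \frac{1}{- \frac{29735}{4}} = - \frac{4}{29735}$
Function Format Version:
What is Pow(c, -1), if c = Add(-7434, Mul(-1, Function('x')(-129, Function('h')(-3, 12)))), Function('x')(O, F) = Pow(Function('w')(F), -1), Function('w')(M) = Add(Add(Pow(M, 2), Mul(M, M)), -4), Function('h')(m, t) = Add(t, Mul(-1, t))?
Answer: Rational(-4, 29735) ≈ -0.00013452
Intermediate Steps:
Function('h')(m, t) = 0
Function('w')(M) = Add(-4, Mul(2, Pow(M, 2))) (Function('w')(M) = Add(Add(Pow(M, 2), Pow(M, 2)), -4) = Add(Mul(2, Pow(M, 2)), -4) = Add(-4, Mul(2, Pow(M, 2))))
Function('x')(O, F) = Pow(Add(-4, Mul(2, Pow(F, 2))), -1)
c = Rational(-29735, 4) (c = Add(-7434, Mul(-1, Mul(Rational(1, 2), Pow(Add(-2, Pow(0, 2)), -1)))) = Add(-7434, Mul(-1, Mul(Rational(1, 2), Pow(Add(-2, 0), -1)))) = Add(-7434, Mul(-1, Mul(Rational(1, 2), Pow(-2, -1)))) = Add(-7434, Mul(-1, Mul(Rational(1, 2), Rational(-1, 2)))) = Add(-7434, Mul(-1, Rational(-1, 4))) = Add(-7434, Rational(1, 4)) = Rational(-29735, 4) ≈ -7433.8)
Pow(c, -1) = Pow(Rational(-29735, 4), -1) = Rational(-4, 29735)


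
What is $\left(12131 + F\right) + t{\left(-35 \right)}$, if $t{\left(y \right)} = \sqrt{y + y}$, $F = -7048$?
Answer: $5083 + i \sqrt{70} \approx 5083.0 + 8.3666 i$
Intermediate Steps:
$t{\left(y \right)} = \sqrt{2} \sqrt{y}$ ($t{\left(y \right)} = \sqrt{2 y} = \sqrt{2} \sqrt{y}$)
$\left(12131 + F\right) + t{\left(-35 \right)} = \left(12131 - 7048\right) + \sqrt{2} \sqrt{-35} = 5083 + \sqrt{2} i \sqrt{35} = 5083 + i \sqrt{70}$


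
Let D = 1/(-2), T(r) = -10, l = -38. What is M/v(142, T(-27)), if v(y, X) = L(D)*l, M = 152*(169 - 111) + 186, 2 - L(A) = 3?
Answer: 4501/19 ≈ 236.89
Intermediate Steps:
D = -½ ≈ -0.50000
L(A) = -1 (L(A) = 2 - 1*3 = 2 - 3 = -1)
M = 9002 (M = 152*58 + 186 = 8816 + 186 = 9002)
v(y, X) = 38 (v(y, X) = -1*(-38) = 38)
M/v(142, T(-27)) = 9002/38 = 9002*(1/38) = 4501/19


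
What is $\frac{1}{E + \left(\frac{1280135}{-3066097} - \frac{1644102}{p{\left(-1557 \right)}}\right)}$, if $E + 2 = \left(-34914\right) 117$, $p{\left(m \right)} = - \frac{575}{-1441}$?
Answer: $- \frac{1763005775}{14465820265063379} \approx -1.2187 \cdot 10^{-7}$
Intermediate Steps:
$p{\left(m \right)} = \frac{575}{1441}$ ($p{\left(m \right)} = \left(-575\right) \left(- \frac{1}{1441}\right) = \frac{575}{1441}$)
$E = -4084940$ ($E = -2 - 4084938 = -4084940$)
$\frac{1}{E + \left(\frac{1280135}{-3066097} - \frac{1644102}{p{\left(-1557 \right)}}\right)} = \frac{1}{-4084940 + \left(\frac{1280135}{-3066097} - \frac{1644102}{\frac{575}{1441}}\right)} = \frac{1}{-4084940 + \left(1280135 \left(- \frac{1}{3066097}\right) - \frac{2369150982}{575}\right)} = \frac{1}{-4084940 - \frac{7264047454534879}{1763005775}} = \frac{1}{- \frac{14465820265063379}{1763005775}} = - \frac{1763005775}{14465820265063379}$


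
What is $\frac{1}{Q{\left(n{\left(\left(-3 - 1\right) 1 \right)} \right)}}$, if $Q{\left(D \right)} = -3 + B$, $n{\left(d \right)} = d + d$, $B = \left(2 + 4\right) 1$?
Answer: $\frac{1}{3} \approx 0.33333$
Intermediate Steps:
$B = 6$ ($B = 6 \cdot 1 = 6$)
$n{\left(d \right)} = 2 d$
$Q{\left(D \right)} = 3$ ($Q{\left(D \right)} = -3 + 6 = 3$)
$\frac{1}{Q{\left(n{\left(\left(-3 - 1\right) 1 \right)} \right)}} = \frac{1}{3}$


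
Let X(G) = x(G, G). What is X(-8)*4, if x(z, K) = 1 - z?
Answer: 36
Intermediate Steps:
X(G) = 1 - G
X(-8)*4 = (1 - 1*(-8))*4 = (1 + 8)*4 = 9*4 = 36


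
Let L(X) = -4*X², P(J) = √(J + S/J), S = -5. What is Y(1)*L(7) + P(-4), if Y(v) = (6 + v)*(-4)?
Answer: 5488 + I*√11/2 ≈ 5488.0 + 1.6583*I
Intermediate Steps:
Y(v) = -24 - 4*v
P(J) = √(J - 5/J)
Y(1)*L(7) + P(-4) = (-24 - 4*1)*(-4*7²) + √(-4 - 5/(-4)) = (-24 - 4)*(-4*49) + √(-4 - 5*(-¼)) = -28*(-196) + √(-4 + 5/4) = 5488 + √(-11/4) = 5488 + I*√11/2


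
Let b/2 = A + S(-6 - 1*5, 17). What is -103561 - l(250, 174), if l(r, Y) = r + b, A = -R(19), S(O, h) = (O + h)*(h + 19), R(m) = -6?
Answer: -104255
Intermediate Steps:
S(O, h) = (19 + h)*(O + h) (S(O, h) = (O + h)*(19 + h) = (19 + h)*(O + h))
A = 6 (A = -1*(-6) = 6)
b = 444 (b = 2*(6 + (17² + 19*(-6 - 1*5) + 19*17 + (-6 - 1*5)*17)) = 2*(6 + (289 + 19*(-6 - 5) + 323 + (-6 - 5)*17)) = 2*(6 + (289 + 19*(-11) + 323 - 11*17)) = 2*(6 + (289 - 209 + 323 - 187)) = 2*(6 + 216) = 2*222 = 444)
l(r, Y) = 444 + r (l(r, Y) = r + 444 = 444 + r)
-103561 - l(250, 174) = -103561 - (444 + 250) = -103561 - 1*694 = -103561 - 694 = -104255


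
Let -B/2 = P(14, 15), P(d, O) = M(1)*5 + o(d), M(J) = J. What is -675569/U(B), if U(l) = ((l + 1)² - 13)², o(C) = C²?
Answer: -675569/25852780944 ≈ -2.6131e-5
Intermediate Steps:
P(d, O) = 5 + d² (P(d, O) = 1*5 + d² = 5 + d²)
B = -402 (B = -2*(5 + 14²) = -2*(5 + 196) = -2*201 = -402)
U(l) = (-13 + (1 + l)²)² (U(l) = ((1 + l)² - 13)² = (-13 + (1 + l)²)²)
-675569/U(B) = -675569/(-13 + (1 - 402)²)² = -675569/(-13 + (-401)²)² = -675569/(-13 + 160801)² = -675569/(160788²) = -675569/25852780944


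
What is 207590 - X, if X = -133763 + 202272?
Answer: 139081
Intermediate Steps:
X = 68509
207590 - X = 207590 - 1*68509 = 207590 - 68509 = 139081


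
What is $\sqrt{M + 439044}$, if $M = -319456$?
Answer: $2 \sqrt{29897} \approx 345.81$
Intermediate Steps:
$\sqrt{M + 439044} = \sqrt{-319456 + 439044} = \sqrt{119588} = 2 \sqrt{29897}$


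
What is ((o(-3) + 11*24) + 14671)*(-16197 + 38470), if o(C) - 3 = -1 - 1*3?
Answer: 332624982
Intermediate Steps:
o(C) = -1 (o(C) = 3 + (-1 - 1*3) = 3 + (-1 - 3) = 3 - 4 = -1)
((o(-3) + 11*24) + 14671)*(-16197 + 38470) = ((-1 + 11*24) + 14671)*(-16197 + 38470) = ((-1 + 264) + 14671)*22273 = (263 + 14671)*22273 = 14934*22273 = 332624982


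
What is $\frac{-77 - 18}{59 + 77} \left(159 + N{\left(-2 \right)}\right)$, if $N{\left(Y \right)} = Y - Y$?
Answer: $- \frac{15105}{136} \approx -111.07$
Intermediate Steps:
$N{\left(Y \right)} = 0$
$\frac{-77 - 18}{59 + 77} \left(159 + N{\left(-2 \right)}\right) = \frac{-77 - 18}{59 + 77} \left(159 + 0\right) = - \frac{95}{136} \cdot 159 = \left(-95\right) \frac{1}{136} \cdot 159 = \left(- \frac{95}{136}\right) 159 = - \frac{15105}{136}$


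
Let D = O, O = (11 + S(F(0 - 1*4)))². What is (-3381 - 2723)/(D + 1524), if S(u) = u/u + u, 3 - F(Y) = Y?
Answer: -6104/1885 ≈ -3.2382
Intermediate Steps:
F(Y) = 3 - Y
S(u) = 1 + u
O = 361 (O = (11 + (1 + (3 - (0 - 1*4))))² = (11 + (1 + (3 - (0 - 4))))² = (11 + (1 + (3 - 1*(-4))))² = (11 + (1 + (3 + 4)))² = (11 + (1 + 7))² = (11 + 8)² = 19² = 361)
D = 361
(-3381 - 2723)/(D + 1524) = (-3381 - 2723)/(361 + 1524) = -6104/1885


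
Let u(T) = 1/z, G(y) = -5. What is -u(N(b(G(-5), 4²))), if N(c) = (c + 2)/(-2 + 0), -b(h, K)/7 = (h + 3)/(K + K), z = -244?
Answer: 1/244 ≈ 0.0040984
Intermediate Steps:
b(h, K) = -7*(3 + h)/(2*K) (b(h, K) = -7*(h + 3)/(K + K) = -7*(3 + h)/(2*K))
N(c) = -1 - c/2 (N(c) = (2 + c)/(-2) = (2 + c)*(-½) = -1 - c/2)
u(T) = -1/244 (u(T) = 1/(-244) = -1/244)
-u(N(b(G(-5), 4²))) = -1*(-1/244) = 1/244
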